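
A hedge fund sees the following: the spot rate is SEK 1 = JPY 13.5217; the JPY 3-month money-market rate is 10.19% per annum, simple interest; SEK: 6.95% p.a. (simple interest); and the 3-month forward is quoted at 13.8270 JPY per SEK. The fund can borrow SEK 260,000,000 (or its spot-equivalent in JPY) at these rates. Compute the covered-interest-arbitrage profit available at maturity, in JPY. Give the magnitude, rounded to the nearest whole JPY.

JPY 52,280,493

T = 3/12 years.
Keep in SEK, deliver into the forward: 260,000,000·1.017375·13.8270 = JPY 3,657,483,472.50.
Swap to JPY now, deposit: 260,000,000·13.5217·1.025475 = JPY 3,605,202,979.95.
The quoted forward overvalues SEK, so borrow JPY, buy SEK at spot, deposit the SEK at 6.95%, and sell the proceeds forward at 13.8270.
Arbitrage profit = |3,657,483,472.50 − 3,605,202,979.95| = JPY 52,280,493.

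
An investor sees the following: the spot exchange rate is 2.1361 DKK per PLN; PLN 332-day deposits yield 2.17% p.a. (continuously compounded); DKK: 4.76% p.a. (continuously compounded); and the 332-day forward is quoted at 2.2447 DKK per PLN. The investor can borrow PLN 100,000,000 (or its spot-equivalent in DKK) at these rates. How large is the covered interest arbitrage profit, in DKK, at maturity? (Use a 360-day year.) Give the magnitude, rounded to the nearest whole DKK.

T = 332/360 years.
Invest the PLN and cover forward: 100,000,000 × 1.02021380923 × 2.2447 = DKK 229,007,393.76.
Convert at spot and invest in DKK: 100,000,000 × 2.1361 × 1.04487553993 = DKK 223,195,864.08.
The quoted forward overvalues PLN, so borrow DKK, buy PLN at spot, deposit the PLN at 2.17%, and sell the proceeds forward at 2.2447.
Profit = 229,007,393.76 − 223,195,864.08 = DKK 5,811,530.

DKK 5,811,530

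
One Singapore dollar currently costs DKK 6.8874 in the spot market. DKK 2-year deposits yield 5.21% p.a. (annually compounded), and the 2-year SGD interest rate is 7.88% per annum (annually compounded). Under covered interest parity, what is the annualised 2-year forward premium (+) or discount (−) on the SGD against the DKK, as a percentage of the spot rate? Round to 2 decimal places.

-2.44%

T = 2 years.
F = S · g_DKK/g_SGD = 6.8874 × 1.1069144/1.1638094 = 6.5506966.
Annualised premium = (F − S)/S × (1/T) = (6.5506966 − 6.8874)/6.8874 ÷ 2 = -2.44%.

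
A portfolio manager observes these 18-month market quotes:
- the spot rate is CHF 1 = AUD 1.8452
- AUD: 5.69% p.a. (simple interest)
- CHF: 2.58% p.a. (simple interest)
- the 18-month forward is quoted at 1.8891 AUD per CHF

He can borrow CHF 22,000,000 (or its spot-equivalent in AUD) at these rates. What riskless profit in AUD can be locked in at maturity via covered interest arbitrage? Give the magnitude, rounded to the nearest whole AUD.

T = 18/12 years.
Keep in CHF, deliver into the forward: 22,000,000·1.038700·1.8891 = AUD 43,168,579.74.
Swap to AUD now, deposit: 22,000,000·1.8452·1.085350 = AUD 44,059,132.04.
The quoted forward undervalues CHF, so borrow CHF, convert to AUD at spot, deposit the AUD at 5.69%, and buy CHF forward at 1.8891 to cover the loan.
The gap between the two covered legs is AUD 890,552.

AUD 890,552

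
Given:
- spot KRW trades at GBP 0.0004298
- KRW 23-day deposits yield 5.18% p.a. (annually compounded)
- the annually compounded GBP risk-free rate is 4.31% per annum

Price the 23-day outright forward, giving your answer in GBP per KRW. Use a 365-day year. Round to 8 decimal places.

0.00042958

T = 23/365 years.
GBP growth factor: (1 + 0.0431)^(23/365) = 1.0026625.
Growth of 1 KRW over T: (1 + 0.0518)^(23/365) = 1.0031874.
So F = 0.0004298 × 1.0026625 / 1.0031874 = 0.0004295751 (GBP/KRW).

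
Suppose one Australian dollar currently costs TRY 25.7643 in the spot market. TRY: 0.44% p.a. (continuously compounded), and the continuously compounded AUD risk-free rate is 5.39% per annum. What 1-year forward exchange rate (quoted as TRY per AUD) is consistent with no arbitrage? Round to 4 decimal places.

24.5200

T = 1 year.
TRY growth factor: e^(0.0044×1) = 1.00440969.
AUD accumulates by e^(0.0539×1) = 1.05537906.
Forward (TRY per AUD) = 25.7643 × 1.00440969 / 1.05537906 = 24.520017.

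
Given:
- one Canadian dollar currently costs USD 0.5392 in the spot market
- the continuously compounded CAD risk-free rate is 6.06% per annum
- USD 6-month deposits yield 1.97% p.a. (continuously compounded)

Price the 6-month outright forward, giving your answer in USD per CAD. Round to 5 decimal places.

T = 6/12 years.
USD accumulates by e^(0.0197×6/12) = 1.0098987.
Growth of 1 CAD over T: e^(0.0606×6/12) = 1.0307637.
CIP: F = S · (grow USD)/(grow CAD) = 0.5392 × 1.0098987/1.0307637 = 0.5282854 USD per CAD.

0.52829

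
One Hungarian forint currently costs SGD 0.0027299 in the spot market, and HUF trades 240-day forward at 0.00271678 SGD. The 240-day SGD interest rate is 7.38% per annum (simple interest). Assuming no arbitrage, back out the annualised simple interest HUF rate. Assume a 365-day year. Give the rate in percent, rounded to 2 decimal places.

8.15%

T = 240/365 years.
F/S = 0.00271678/0.0027299 = 0.9951940 = (growth of SGD) / (growth of HUF).
SGD growth factor: 1 + 0.0738×240/365 = 1.048526.
So the HUF growth factor = 1.0535896.
r = (1.0535896 − 1)/(240/365) = 0.081501 → 8.15%.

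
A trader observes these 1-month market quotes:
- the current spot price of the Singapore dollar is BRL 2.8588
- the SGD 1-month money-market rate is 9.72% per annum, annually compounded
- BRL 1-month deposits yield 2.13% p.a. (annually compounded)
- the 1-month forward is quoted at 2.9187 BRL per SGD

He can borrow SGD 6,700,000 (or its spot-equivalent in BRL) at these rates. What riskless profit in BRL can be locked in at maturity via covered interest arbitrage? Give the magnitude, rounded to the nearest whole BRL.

BRL 519,410

T = 1/12 years.
Route A — deposit SGD, sell forward: 6,700,000 × 1.0077600779 × 2.9187 = BRL 19,707,040.57.
Route B — convert at spot, deposit BRL: 6,700,000 × 2.8588 × 1.0017579038 = BRL 19,187,630.82.
The quoted forward overvalues SGD, so borrow BRL, buy SGD at spot, deposit the SGD at 9.72%, and sell the proceeds forward at 2.9187.
Profit = 19,707,040.57 − 19,187,630.82 = BRL 519,410.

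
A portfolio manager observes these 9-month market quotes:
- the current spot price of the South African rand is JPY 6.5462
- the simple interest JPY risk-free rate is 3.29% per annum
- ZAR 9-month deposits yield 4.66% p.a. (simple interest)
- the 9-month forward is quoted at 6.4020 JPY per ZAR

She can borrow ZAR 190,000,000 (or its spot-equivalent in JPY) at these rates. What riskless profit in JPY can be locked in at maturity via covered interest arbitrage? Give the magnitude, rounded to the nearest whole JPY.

JPY 15,575,741

T = 9/12 years.
Route A — deposit ZAR, sell forward: 190,000,000 × 1.034950 × 6.4020 = JPY 1,258,892,481.00.
Route B — convert at spot, deposit JPY: 190,000,000 × 6.5462 × 1.024675 = JPY 1,274,468,222.15.
The quoted forward undervalues ZAR, so borrow ZAR, convert to JPY at spot, deposit the JPY at 3.29%, and buy ZAR forward at 6.4020 to cover the loan.
The gap between the two covered legs is JPY 15,575,741.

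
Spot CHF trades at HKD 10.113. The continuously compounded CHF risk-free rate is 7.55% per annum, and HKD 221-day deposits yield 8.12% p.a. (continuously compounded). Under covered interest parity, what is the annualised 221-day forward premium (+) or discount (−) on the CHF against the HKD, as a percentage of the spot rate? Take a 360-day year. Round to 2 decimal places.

+0.57%

T = 221/360 years.
F = S · g_HKD/g_CHF = 10.113 × 1.0511111/1.0474395 = 10.148449.
Annualised premium = (F − S)/S × (1/T) = (10.148449 − 10.113)/10.113 ÷ (221/360) = 0.57%.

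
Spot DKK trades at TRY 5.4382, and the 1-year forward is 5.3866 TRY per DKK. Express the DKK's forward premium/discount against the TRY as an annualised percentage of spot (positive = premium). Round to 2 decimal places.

T = 1 year.
DKK trades forward at -0.94884% vs spot over the period.
Per annum: -0.0094884 / 1 = -0.009488 = -0.95%.

-0.95%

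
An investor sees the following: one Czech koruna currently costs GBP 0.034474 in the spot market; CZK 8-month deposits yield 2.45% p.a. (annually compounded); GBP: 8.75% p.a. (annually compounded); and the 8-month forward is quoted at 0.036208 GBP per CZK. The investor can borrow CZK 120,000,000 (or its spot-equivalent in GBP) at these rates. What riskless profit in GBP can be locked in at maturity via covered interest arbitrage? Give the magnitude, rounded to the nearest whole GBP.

T = 8/12 years.
Route A — deposit CZK, sell forward: 120,000,000 × 1.016267355 × 0.036208 = GBP 4,415,641.01.
Route B — convert at spot, deposit GBP: 120,000,000 × 0.034474 × 1.057514126 = GBP 4,374,809.04.
The quoted forward overvalues CZK, so borrow GBP, buy CZK at spot, deposit the CZK at 2.45%, and sell the proceeds forward at 0.036208.
The gap between the two covered legs is GBP 40,832.

GBP 40,832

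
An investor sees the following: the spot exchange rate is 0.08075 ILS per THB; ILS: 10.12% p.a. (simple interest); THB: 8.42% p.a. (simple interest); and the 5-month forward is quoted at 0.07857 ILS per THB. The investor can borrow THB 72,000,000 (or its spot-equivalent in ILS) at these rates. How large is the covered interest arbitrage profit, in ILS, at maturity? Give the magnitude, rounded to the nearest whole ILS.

T = 5/12 years.
Invest the THB and cover forward: 72,000,000 × 1.035083333 × 0.07857 = ILS 5,855,507.82.
Convert at spot and invest in ILS: 72,000,000 × 0.08075 × 1.042166667 = ILS 6,059,157.00.
The quoted forward undervalues THB, so borrow THB, convert to ILS at spot, deposit the ILS at 10.12%, and buy THB forward at 0.07857 to cover the loan.
The gap between the two covered legs is ILS 203,649.

ILS 203,649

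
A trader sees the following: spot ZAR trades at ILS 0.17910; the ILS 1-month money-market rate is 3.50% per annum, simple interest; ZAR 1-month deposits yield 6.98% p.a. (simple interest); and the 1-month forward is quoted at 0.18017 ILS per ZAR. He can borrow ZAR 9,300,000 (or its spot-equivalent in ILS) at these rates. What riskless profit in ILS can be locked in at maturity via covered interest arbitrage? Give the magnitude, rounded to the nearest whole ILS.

ILS 14,839

T = 1/12 years.
Invest the ZAR and cover forward: 9,300,000 × 1.005816667 × 0.18017 = ILS 1,685,327.30.
Convert at spot and invest in ILS: 9,300,000 × 0.17910 × 1.002916667 = ILS 1,670,488.09.
The quoted forward overvalues ZAR, so borrow ILS, buy ZAR at spot, deposit the ZAR at 6.98%, and sell the proceeds forward at 0.18017.
The gap between the two covered legs is ILS 14,839.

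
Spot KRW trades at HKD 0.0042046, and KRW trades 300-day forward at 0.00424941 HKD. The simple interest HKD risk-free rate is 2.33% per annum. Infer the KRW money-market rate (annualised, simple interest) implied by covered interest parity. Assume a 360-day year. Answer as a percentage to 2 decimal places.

T = 300/360 years.
CIP gives F = S · g_HKD/g_KRW, so g_HKD/g_KRW = 0.00424941/0.0042046 = 1.0106574.
The HKD side grows by 1 + 0.0233×300/360 = 1.0194167.
Hence g_KRW = 1.0086669.
r = (1.0086669 − 1)/(300/360) = 0.010400 → 1.04%.

1.04%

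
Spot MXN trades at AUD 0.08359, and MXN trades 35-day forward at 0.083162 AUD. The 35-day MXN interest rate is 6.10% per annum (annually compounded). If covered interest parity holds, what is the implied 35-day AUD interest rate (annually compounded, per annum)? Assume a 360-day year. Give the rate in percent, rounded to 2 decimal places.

T = 35/360 years.
CIP gives F = S · g_AUD/g_MXN, so g_AUD/g_MXN = 0.083162/0.08359 = 0.9948798.
MXN growth factor: (1 + 0.0610)^(35/360) = 1.0057733.
So the AUD growth factor = 1.0006235.
Annualise: 1.0006235^(360/35) − 1 = 0.006432 = 0.64%.

0.64%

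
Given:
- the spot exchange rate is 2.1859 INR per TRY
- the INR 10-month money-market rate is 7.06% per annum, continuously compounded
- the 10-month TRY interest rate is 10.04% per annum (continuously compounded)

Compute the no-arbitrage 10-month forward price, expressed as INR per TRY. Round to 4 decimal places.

2.1323

T = 10/12 years.
INR growth factor: e^(0.0706×10/12) = 1.0605985.
TRY growth factor: e^(0.1004×10/12) = 1.0872664.
CIP: F = S · (grow INR)/(grow TRY) = 2.1859 × 1.0605985/1.0872664 = 2.132285 INR per TRY.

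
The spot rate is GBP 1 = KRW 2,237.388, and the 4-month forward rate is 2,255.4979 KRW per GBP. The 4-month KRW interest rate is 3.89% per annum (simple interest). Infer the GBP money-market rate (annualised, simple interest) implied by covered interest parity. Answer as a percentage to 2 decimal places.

T = 4/12 years.
By CIP, F/S equals the KRW-to-GBP growth ratio: 2255.4979/2237.388 = 1.0080942.
The KRW side grows by 1 + 0.0389×4/12 = 1.0129667.
That pins the GBP growth at 1.0048334.
r = (1.0048334 − 1)/(4/12) = 0.014500 → 1.45%.

1.45%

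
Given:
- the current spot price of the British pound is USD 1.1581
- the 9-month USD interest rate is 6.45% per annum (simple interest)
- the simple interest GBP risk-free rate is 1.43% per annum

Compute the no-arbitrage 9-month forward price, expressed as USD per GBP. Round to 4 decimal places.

T = 9/12 years.
USD growth factor: 1 + 0.0645×9/12 = 1.048375.
Growth of 1 GBP over T: 1 + 0.0143×9/12 = 1.010725.
Forward (USD per GBP) = 1.1581 × 1.048375 / 1.010725 = 1.201240.

1.2012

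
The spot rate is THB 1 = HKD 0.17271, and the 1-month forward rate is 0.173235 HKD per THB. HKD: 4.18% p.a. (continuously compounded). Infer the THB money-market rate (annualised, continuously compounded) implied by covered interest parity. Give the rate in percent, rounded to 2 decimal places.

0.54%

T = 1/12 years.
By CIP, F/S equals the HKD-to-THB growth ratio: 0.173235/0.17271 = 1.0030398.
HKD growth factor: e^(0.0418×1/12) = 1.0034894.
That pins the THB growth at 1.0004482.
r = ln(1.0004482)/(1/12) = 0.005377 → 0.54%.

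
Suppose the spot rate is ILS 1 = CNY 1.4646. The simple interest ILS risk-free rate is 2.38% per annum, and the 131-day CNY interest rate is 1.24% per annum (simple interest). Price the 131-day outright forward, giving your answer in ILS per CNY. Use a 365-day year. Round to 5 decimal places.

T = 131/365 years.
CNY accumulates by 1 + 0.0124×131/365 = 1.0044504.
ILS accumulates by 1 + 0.0238×131/365 = 1.0085419.
So F = 1.4646 × 1.0044504 / 1.0085419 = 1.458658 (CNY/ILS).
Invert for ILS per CNY: 1 / 1.458658 = 0.68556.

0.68556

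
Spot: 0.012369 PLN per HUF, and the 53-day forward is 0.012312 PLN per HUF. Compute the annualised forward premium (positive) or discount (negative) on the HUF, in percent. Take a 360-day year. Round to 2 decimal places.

-3.13%

T = 53/360 years.
(F − S)/S = (0.012312 − 0.012369)/0.012369 = -0.0046083.
×(1/T) gives -3.13% p.a.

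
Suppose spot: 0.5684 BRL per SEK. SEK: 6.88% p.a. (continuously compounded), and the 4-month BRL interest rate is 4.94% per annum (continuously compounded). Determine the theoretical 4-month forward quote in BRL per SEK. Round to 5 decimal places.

T = 4/12 years.
BRL growth factor: e^(0.0494×4/12) = 1.016603.
SEK growth factor: e^(0.0688×4/12) = 1.0231983.
CIP: F = S · (grow BRL)/(grow SEK) = 0.5684 × 1.016603/1.0231983 = 0.5647362 BRL per SEK.

0.56474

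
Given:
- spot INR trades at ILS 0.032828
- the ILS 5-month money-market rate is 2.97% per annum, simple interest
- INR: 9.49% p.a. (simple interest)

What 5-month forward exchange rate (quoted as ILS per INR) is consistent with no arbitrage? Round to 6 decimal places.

T = 5/12 years.
ILS accumulates by 1 + 0.0297×5/12 = 1.012375.
INR accumulates by 1 + 0.0949×5/12 = 1.0395417.
So F = 0.032828 × 1.012375 / 1.0395417 = 0.03197009 (ILS/INR).

0.031970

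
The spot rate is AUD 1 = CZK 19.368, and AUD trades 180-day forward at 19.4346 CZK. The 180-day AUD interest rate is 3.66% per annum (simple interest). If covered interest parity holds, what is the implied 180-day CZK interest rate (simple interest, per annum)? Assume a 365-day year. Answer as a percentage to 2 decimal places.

4.37%

T = 180/365 years.
CIP gives F = S · g_CZK/g_AUD, so g_CZK/g_AUD = 19.4346/19.368 = 1.0034387.
The AUD side grows by 1 + 0.0366×180/365 = 1.0180493.
Hence g_CZK = 1.0215501.
(1.0215501 − 1)/T = 0.043699, i.e. 4.37%.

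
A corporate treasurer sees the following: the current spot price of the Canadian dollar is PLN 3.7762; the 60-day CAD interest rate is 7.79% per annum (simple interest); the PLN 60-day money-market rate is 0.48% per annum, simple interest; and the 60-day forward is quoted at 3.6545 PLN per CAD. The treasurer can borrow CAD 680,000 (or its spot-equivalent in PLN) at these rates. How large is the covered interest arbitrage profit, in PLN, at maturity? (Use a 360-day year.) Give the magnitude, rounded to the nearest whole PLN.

PLN 52,546

T = 60/360 years.
Invest the CAD and cover forward: 680,000 × 1.012983333 × 3.6545 = PLN 2,517,324.36.
Convert at spot and invest in PLN: 680,000 × 3.7762 × 1.000800 = PLN 2,569,870.25.
The quoted forward undervalues CAD, so borrow CAD, convert to PLN at spot, deposit the PLN at 0.48%, and buy CAD forward at 3.6545 to cover the loan.
The gap between the two covered legs is PLN 52,546.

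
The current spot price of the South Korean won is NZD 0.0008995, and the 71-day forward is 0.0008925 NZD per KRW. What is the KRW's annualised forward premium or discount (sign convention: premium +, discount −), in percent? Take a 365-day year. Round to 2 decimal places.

T = 71/365 years.
(F − S)/S = (0.0008925 − 0.0008995)/0.0008995 = -0.0077821.
Annualise by dividing by T: -0.0077821 / (71/365) = -0.040007 → -4.00%.

-4.00%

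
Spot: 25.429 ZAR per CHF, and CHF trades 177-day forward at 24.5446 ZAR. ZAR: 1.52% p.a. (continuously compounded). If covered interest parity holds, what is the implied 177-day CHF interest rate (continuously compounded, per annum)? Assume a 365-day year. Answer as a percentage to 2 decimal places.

8.82%

T = 177/365 years.
CIP gives F = S · g_ZAR/g_CHF, so g_ZAR/g_CHF = 24.5446/25.429 = 0.9652208.
ZAR growth factor: e^(0.0152×177/365) = 1.0073982.
That pins the CHF growth at 1.0436972.
r = ln(1.0436972)/(177/365) = 0.088197 → 8.82%.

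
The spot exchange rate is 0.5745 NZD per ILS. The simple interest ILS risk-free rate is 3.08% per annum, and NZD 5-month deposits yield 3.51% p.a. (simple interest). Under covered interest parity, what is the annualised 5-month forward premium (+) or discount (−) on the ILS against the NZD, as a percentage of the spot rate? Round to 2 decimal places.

+0.42%

T = 5/12 years.
CIP forward (NZD per ILS) = 0.5745 × 1.014625/1.0128333 = 0.5755163.
Annualised premium = (F − S)/S × (1/T) = (0.5755163 − 0.5745)/0.5745 ÷ (5/12) = 0.42%.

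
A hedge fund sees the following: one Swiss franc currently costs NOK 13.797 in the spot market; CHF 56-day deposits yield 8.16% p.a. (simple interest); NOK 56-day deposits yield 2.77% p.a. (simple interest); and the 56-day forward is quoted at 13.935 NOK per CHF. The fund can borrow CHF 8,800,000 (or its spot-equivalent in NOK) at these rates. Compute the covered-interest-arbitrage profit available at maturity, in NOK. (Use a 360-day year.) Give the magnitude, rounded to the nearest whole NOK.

NOK 2,247,800

T = 56/360 years.
Keep in CHF, deliver into the forward: 8,800,000·1.01269333333·13.935 = NOK 124,184,558.08.
Swap to NOK now, deposit: 8,800,000·13.797·1.00430888889 = NOK 121,936,757.71.
The quoted forward overvalues CHF, so borrow NOK, buy CHF at spot, deposit the CHF at 8.16%, and sell the proceeds forward at 13.935.
Profit = 124,184,558.08 − 121,936,757.71 = NOK 2,247,800.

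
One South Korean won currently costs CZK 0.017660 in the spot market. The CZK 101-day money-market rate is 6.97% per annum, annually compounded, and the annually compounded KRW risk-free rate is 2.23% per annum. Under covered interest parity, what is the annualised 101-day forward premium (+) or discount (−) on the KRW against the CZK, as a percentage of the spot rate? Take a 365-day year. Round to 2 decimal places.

T = 101/365 years.
F = S · g_CZK/g_KRW = 0.01766 × 1.0188193/1.0061215 = 0.017882879.
Annualised premium = (F − S)/S × (1/T) = (0.017882879 − 0.01766)/0.01766 ÷ (101/365) = 4.56%.

+4.56%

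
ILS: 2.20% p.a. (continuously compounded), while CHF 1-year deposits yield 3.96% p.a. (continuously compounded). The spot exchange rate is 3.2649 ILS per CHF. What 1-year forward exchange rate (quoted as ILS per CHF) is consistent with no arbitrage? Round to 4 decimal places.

T = 1 year.
ILS growth factor: e^(0.0220×1) = 1.0222438.
Growth of 1 CHF over T: e^(0.0396×1) = 1.0403945.
So F = 3.2649 × 1.0222438 / 1.0403945 = 3.207941 (ILS/CHF).

3.2079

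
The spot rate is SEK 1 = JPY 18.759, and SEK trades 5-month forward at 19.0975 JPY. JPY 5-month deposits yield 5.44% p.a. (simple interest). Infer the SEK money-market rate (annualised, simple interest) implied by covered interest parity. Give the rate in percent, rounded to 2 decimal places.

1.09%

T = 5/12 years.
F/S = 19.0975/18.759 = 1.0180447 = (growth of JPY) / (growth of SEK).
JPY growth factor: 1 + 0.0544×5/12 = 1.0226667.
Hence g_SEK = 1.0045401.
(1.0045401 − 1)/T = 0.010896, i.e. 1.09%.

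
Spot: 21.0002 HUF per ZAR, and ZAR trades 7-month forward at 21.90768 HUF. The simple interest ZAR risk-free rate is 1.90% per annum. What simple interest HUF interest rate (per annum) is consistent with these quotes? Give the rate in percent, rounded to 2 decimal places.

T = 7/12 years.
CIP gives F = S · g_HUF/g_ZAR, so g_HUF/g_ZAR = 21.90768/21.0002 = 1.0432129.
ZAR growth factor: 1 + 0.0190×7/12 = 1.0110833.
So the HUF growth factor = 1.0547751.
(1.0547751 − 1)/T = 0.093900, i.e. 9.39%.

9.39%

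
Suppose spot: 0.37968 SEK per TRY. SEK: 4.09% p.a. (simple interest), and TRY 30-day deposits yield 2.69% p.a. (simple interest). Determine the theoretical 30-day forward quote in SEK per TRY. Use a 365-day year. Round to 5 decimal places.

T = 30/365 years.
Growth of 1 SEK over T: 1 + 0.0409×30/365 = 1.0033616.
Growth of 1 TRY over T: 1 + 0.0269×30/365 = 1.002211.
Forward (SEK per TRY) = 0.37968 × 1.0033616 / 1.002211 = 0.3801159.

0.38012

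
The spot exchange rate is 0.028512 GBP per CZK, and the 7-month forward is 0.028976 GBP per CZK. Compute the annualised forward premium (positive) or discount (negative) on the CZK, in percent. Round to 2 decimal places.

+2.79%

T = 7/12 years.
CZK trades forward at +1.62738% vs spot over the period.
Annualise by dividing by T: 0.0162738 / (7/12) = 0.027898 → 2.79%.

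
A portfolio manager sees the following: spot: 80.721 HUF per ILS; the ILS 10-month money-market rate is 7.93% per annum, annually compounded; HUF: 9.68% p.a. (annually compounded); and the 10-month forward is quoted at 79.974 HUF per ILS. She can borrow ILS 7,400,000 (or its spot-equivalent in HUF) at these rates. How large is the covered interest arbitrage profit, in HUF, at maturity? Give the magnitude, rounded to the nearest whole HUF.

T = 10/12 years.
Route A — deposit ILS, sell forward: 7,400,000 × 1.06565954907 × 79.974 = HUF 630,665,420.15.
Route B — convert at spot, deposit HUF: 7,400,000 × 80.721 × 1.08003924063 = HUF 645,145,671.82.
The quoted forward undervalues ILS, so borrow ILS, convert to HUF at spot, deposit the HUF at 9.68%, and buy ILS forward at 79.974 to cover the loan.
Arbitrage profit = |630,665,420.15 − 645,145,671.82| = HUF 14,480,252.

HUF 14,480,252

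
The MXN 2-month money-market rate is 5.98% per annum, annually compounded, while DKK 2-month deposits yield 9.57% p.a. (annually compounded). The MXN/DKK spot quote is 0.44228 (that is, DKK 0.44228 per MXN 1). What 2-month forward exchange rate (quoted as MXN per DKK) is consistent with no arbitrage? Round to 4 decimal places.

T = 2/12 years.
DKK accumulates by (1 + 0.0957)^(2/12) = 1.0153488.
MXN growth factor: (1 + 0.0598)^(2/12) = 1.009727.
Forward (DKK per MXN) = 0.44228 × 1.0153488 / 1.009727 = 0.4447425.
Quoted the other way: 1/0.4447425 = 2.2485 MXN per DKK.

2.2485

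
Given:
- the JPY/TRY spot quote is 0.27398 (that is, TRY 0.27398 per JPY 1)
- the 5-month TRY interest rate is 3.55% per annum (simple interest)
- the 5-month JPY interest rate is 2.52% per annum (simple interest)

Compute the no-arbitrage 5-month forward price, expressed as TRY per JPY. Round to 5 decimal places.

T = 5/12 years.
TRY growth factor: 1 + 0.0355×5/12 = 1.0147917.
Growth of 1 JPY over T: 1 + 0.0252×5/12 = 1.010500.
Forward (TRY per JPY) = 0.27398 × 1.0147917 / 1.010500 = 0.2751436.

0.27514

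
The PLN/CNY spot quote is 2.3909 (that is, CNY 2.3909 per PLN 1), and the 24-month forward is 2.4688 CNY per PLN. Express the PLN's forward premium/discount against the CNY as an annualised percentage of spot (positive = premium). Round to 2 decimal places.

T = 2 years.
Period premium: (2.4688 − 2.3909)/2.3909 = 0.0325819.
Annualise by dividing by T: 0.0325819 / 2 = 0.016291 → 1.63%.

+1.63%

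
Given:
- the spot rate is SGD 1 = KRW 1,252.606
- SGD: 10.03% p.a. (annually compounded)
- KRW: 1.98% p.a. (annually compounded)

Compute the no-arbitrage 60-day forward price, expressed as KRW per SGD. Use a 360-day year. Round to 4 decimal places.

T = 60/360 years.
Growth of 1 KRW over T: (1 + 0.0198)^(60/360) = 1.0032730999.
SGD accumulates by (1 + 0.1003)^(60/360) = 1.0160580449.
Forward (KRW per SGD) = 1252.606 × 1.0032730999 / 1.0160580449 = 1236.844598.

1236.8446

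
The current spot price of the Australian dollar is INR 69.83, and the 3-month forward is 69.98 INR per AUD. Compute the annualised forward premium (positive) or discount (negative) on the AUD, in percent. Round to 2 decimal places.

+0.86%

T = 3/12 years.
(F − S)/S = (69.98 − 69.83)/69.83 = 0.0021481.
×(1/T) gives 0.86% p.a.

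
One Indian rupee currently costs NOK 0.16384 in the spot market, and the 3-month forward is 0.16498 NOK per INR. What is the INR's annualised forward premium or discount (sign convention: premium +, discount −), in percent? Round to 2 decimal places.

+2.78%

T = 3/12 years.
INR trades forward at +0.69580% vs spot over the period.
Annualise by dividing by T: 0.0069580 / (3/12) = 0.027832 → 2.78%.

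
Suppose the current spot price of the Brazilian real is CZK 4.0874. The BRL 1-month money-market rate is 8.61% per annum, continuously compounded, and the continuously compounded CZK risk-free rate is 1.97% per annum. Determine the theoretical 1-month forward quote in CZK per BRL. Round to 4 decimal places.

T = 1/12 years.
CZK growth factor: e^(0.0197×1/12) = 1.001643.
Growth of 1 BRL over T: e^(0.0861×1/12) = 1.0072008.
Forward (CZK per BRL) = 4.0874 × 1.001643 / 1.0072008 = 4.064845.

4.0648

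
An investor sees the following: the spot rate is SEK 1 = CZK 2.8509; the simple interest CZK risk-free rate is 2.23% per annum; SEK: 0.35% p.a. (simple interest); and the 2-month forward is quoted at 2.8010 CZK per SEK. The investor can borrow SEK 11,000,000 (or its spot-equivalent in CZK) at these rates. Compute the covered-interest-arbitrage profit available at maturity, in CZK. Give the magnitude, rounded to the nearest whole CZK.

T = 2/12 years.
Keep in SEK, deliver into the forward: 11,000,000·1.0005833333·2.8010 = CZK 30,828,973.08.
Swap to CZK now, deposit: 11,000,000·2.8509·1.0037166667 = CZK 31,476,454.30.
The quoted forward undervalues SEK, so borrow SEK, convert to CZK at spot, deposit the CZK at 2.23%, and buy SEK forward at 2.8010 to cover the loan.
Arbitrage profit = |30,828,973.08 − 31,476,454.30| = CZK 647,481.

CZK 647,481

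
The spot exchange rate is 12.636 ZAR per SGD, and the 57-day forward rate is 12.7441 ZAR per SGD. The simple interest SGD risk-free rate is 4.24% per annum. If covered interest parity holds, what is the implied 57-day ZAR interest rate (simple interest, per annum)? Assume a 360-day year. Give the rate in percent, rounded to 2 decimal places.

9.68%

T = 57/360 years.
CIP gives F = S · g_ZAR/g_SGD, so g_ZAR/g_SGD = 12.7441/12.636 = 1.0085549.
The SGD side grows by 1 + 0.0424×57/360 = 1.0067133.
That pins the ZAR growth at 1.0153256.
r = (1.0153256 − 1)/(57/360) = 0.096793 → 9.68%.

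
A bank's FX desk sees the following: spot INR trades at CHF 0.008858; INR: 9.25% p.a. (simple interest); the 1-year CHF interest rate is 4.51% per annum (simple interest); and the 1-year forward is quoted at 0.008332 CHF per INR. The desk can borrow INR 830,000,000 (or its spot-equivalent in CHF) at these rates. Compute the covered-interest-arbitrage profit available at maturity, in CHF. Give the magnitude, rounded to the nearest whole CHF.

CHF 128,472

T = 1 year.
Invest the INR and cover forward: 830,000,000 × 1.092500 × 0.008332 = CHF 7,555,249.30.
Convert at spot and invest in CHF: 830,000,000 × 0.008858 × 1.045100 = CHF 7,683,721.51.
The quoted forward undervalues INR, so borrow INR, convert to CHF at spot, deposit the CHF at 4.51%, and buy INR forward at 0.008332 to cover the loan.
The gap between the two covered legs is CHF 128,472.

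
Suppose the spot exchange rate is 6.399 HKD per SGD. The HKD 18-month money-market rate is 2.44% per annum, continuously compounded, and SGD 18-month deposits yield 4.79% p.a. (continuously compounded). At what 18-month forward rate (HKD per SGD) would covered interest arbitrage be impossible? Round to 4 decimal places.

6.1774

T = 18/12 years.
HKD growth factor: e^(0.0244×18/12) = 1.037278.
Growth of 1 SGD over T: e^(0.0479×18/12) = 1.0744942.
So F = 6.399 × 1.037278 / 1.0744942 = 6.177364 (HKD/SGD).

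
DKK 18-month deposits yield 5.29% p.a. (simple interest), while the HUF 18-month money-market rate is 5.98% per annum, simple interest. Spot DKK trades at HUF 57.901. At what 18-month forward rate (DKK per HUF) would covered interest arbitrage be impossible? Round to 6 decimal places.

T = 18/12 years.
HUF growth factor: 1 + 0.0598×18/12 = 1.089700.
DKK growth factor: 1 + 0.0529×18/12 = 1.079350.
CIP: F = S · (grow HUF)/(grow DKK) = 57.901 × 1.089700/1.079350 = 58.45622 HUF per DKK.
Invert for DKK per HUF: 1 / 58.45622 = 0.017107.

0.017107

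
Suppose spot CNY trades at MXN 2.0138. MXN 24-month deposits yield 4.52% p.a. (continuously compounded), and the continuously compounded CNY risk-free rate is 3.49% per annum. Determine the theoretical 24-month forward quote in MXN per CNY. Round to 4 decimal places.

T = 2 years.
MXN growth factor: e^(0.0452×2) = 1.094612.
CNY growth factor: e^(0.0349×2) = 1.0722937.
CIP: F = S · (grow MXN)/(grow CNY) = 2.0138 × 1.094612/1.0722937 = 2.055714 MXN per CNY.

2.0557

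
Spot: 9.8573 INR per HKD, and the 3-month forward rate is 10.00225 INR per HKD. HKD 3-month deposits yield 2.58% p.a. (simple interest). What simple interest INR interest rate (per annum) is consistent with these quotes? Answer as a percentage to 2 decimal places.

T = 3/12 years.
By CIP, F/S equals the INR-to-HKD growth ratio: 10.00225/9.8573 = 1.0147048.
The HKD side grows by 1 + 0.0258×3/12 = 1.006450.
So the INR growth factor = 1.0212496.
r = (1.0212496 − 1)/(3/12) = 0.084998 → 8.50%.

8.50%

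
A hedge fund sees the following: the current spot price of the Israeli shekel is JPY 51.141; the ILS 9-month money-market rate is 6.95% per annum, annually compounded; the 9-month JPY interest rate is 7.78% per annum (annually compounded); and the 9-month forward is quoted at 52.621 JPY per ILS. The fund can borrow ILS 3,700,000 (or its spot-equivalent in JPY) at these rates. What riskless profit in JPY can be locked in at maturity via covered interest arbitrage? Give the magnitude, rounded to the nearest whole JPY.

JPY 4,601,862

T = 9/12 years.
Keep in ILS, deliver into the forward: 3,700,000·1.05168478686·52.621 = JPY 204,760,609.13.
Swap to JPY now, deposit: 3,700,000·51.141·1.05780017479 = JPY 200,158,747.33.
The quoted forward overvalues ILS, so borrow JPY, buy ILS at spot, deposit the ILS at 6.95%, and sell the proceeds forward at 52.621.
Profit = 204,760,609.13 − 200,158,747.33 = JPY 4,601,862.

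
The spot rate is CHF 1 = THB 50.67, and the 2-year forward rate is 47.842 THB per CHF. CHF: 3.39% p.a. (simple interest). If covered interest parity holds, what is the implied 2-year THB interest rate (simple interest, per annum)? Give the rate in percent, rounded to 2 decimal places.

0.41%

T = 2 years.
CIP gives F = S · g_THB/g_CHF, so g_THB/g_CHF = 47.842/50.67 = 0.9441879.
The CHF side grows by 1 + 0.0339×2 = 1.067800.
That pins the THB growth at 1.0082038.
(1.0082038 − 1)/T = 0.004102, i.e. 0.41%.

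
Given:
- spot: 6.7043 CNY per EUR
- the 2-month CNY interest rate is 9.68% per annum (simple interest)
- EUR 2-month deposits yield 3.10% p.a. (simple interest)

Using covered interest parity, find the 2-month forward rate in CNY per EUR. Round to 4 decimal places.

T = 2/12 years.
CNY accumulates by 1 + 0.0968×2/12 = 1.0161333.
EUR accumulates by 1 + 0.0310×2/12 = 1.0051667.
Forward (CNY per EUR) = 6.7043 × 1.0161333 / 1.0051667 = 6.777445.

6.7774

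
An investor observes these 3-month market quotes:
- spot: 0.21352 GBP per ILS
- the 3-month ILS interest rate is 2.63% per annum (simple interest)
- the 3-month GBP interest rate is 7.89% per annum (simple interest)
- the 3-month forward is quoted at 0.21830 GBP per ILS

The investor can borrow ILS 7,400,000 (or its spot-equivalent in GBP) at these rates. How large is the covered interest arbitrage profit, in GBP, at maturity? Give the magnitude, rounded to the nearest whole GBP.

GBP 14,827

T = 3/12 years.
Route A — deposit ILS, sell forward: 7,400,000 × 1.006575 × 0.21830 = GBP 1,626,041.39.
Route B — convert at spot, deposit GBP: 7,400,000 × 0.21352 × 1.019725 = GBP 1,611,214.45.
The quoted forward overvalues ILS, so borrow GBP, buy ILS at spot, deposit the ILS at 2.63%, and sell the proceeds forward at 0.21830.
Arbitrage profit = |1,626,041.39 − 1,611,214.45| = GBP 14,827.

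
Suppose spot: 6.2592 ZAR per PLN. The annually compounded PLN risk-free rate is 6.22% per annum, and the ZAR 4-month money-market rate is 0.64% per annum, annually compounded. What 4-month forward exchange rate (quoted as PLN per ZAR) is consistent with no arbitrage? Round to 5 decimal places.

0.16266

T = 4/12 years.
ZAR growth factor: (1 + 0.0064)^(4/12) = 1.0021288.
Growth of 1 PLN over T: (1 + 0.0622)^(4/12) = 1.0203177.
So F = 6.2592 × 1.0021288 / 1.0203177 = 6.147619 (ZAR/PLN).
Invert for PLN per ZAR: 1 / 6.147619 = 0.16266.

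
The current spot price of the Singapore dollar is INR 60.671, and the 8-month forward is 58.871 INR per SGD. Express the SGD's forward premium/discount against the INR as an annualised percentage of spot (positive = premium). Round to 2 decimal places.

T = 8/12 years.
(F − S)/S = (58.871 − 60.671)/60.671 = -0.0296682.
Per annum: -0.0296682 / (8/12) = -0.044502 = -4.45%.

-4.45%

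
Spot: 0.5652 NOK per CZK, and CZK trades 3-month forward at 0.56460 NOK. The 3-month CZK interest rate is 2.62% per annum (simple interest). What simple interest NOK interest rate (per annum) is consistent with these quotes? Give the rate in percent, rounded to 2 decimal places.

T = 3/12 years.
By CIP, F/S equals the NOK-to-CZK growth ratio: 0.5646/0.5652 = 0.9989384.
CZK growth factor: 1 + 0.0262×3/12 = 1.006550.
So the NOK growth factor = 1.0054814.
r = (1.0054814 − 1)/(3/12) = 0.021926 → 2.19%.

2.19%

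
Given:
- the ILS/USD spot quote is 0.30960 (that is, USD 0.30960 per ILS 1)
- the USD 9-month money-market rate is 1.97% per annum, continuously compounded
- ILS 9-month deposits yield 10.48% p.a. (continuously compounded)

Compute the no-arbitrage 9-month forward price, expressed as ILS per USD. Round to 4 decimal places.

3.4428

T = 9/12 years.
USD accumulates by e^(0.0197×9/12) = 1.0148847.
ILS growth factor: e^(0.1048×9/12) = 1.0817715.
Forward (USD per ILS) = 0.3096 × 1.0148847 / 1.0817715 = 0.2904572.
Quoted the other way: 1/0.2904572 = 3.4428 ILS per USD.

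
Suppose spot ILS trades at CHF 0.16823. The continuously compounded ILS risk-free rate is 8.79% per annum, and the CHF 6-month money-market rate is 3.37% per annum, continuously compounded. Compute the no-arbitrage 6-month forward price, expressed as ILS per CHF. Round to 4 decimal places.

6.1075

T = 6/12 years.
CHF accumulates by e^(0.0337×6/12) = 1.0169928.
ILS accumulates by e^(0.0879×6/12) = 1.0449301.
CIP: F = S · (grow CHF)/(grow ILS) = 0.16823 × 1.0169928/1.0449301 = 0.1637322 CHF per ILS.
Quoted the other way: 1/0.1637322 = 6.1075 ILS per CHF.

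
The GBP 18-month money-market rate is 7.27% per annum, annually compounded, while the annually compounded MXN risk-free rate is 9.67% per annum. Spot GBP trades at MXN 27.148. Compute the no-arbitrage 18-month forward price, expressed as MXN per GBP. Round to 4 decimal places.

T = 18/12 years.
Growth of 1 MXN over T: (1 + 0.0967)^(18/12) = 1.14850202.
GBP accumulates by (1 + 0.0727)^(18/12) = 1.1110086.
Forward (MXN per GBP) = 27.148 × 1.14850202 / 1.1110086 = 28.064169.

28.0642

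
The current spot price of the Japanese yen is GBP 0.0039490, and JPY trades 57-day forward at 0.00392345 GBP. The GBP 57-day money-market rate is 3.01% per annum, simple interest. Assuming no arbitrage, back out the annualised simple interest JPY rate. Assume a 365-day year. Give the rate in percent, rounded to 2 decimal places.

7.20%

T = 57/365 years.
CIP gives F = S · g_GBP/g_JPY, so g_GBP/g_JPY = 0.00392345/0.003949 = 0.9935300.
The GBP side grows by 1 + 0.0301×57/365 = 1.0047005.
That pins the JPY growth at 1.0112432.
r = (1.0112432 − 1)/(57/365) = 0.071996 → 7.20%.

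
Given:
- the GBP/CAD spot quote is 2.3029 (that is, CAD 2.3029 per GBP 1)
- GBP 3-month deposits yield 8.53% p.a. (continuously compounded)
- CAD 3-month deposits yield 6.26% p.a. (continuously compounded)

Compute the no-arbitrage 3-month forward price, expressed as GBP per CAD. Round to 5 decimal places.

0.43671

T = 3/12 years.
CAD accumulates by e^(0.0626×3/12) = 1.0157731.
GBP accumulates by e^(0.0853×3/12) = 1.021554.
Forward (CAD per GBP) = 2.3029 × 1.0157731 / 1.021554 = 2.289868.
Quoted the other way: 1/2.289868 = 0.43671 GBP per CAD.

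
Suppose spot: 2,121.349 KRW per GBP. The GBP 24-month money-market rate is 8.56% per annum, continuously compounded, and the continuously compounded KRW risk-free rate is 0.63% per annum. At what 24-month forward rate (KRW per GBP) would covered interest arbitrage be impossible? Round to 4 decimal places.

1810.2269

T = 2 years.
KRW accumulates by e^(0.0063×2) = 1.0126797144.
GBP accumulates by e^(0.0856×2) = 1.1867280709.
Forward (KRW per GBP) = 2121.349 × 1.0126797144 / 1.1867280709 = 1810.226919.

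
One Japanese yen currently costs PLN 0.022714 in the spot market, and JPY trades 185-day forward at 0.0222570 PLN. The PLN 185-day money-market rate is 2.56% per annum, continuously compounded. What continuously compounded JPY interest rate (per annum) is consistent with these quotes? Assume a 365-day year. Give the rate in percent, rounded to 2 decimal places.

T = 185/365 years.
CIP gives F = S · g_PLN/g_JPY, so g_PLN/g_JPY = 0.022257/0.022714 = 0.9798803.
PLN growth factor: e^(0.0256×185/365) = 1.0130599.
That pins the JPY growth at 1.0338609.
Take logs: ln 1.0338609 / (185/365) = 0.065700, so 6.57%.

6.57%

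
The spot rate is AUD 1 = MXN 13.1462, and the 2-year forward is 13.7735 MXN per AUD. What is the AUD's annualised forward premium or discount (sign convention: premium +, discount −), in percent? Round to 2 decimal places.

T = 2 years.
Period premium: (13.7735 − 13.1462)/13.1462 = 0.0477172.
Annualise by dividing by T: 0.0477172 / 2 = 0.023859 → 2.39%.

+2.39%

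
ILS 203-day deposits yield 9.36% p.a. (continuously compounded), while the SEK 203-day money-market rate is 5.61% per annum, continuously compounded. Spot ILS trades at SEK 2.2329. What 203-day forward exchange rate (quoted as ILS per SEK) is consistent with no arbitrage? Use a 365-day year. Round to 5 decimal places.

0.45729

T = 203/365 years.
SEK accumulates by e^(0.0561×203/365) = 1.0316927.
Growth of 1 ILS over T: e^(0.0936×203/365) = 1.0534358.
CIP: F = S · (grow SEK)/(grow ILS) = 2.2329 × 1.0316927/1.0534358 = 2.186813 SEK per ILS.
Quoted the other way: 1/2.186813 = 0.45729 ILS per SEK.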